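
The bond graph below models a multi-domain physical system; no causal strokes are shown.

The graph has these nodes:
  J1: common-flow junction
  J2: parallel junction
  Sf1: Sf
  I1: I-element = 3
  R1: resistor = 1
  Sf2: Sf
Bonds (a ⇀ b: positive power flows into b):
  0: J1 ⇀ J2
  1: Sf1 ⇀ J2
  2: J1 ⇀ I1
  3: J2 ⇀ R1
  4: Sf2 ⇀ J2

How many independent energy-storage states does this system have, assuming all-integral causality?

1  (I1 all integral)

β1 |Sf1  (Sf1 fixes flow; stroke at Sf1)
β4 |Sf2  (Sf2 fixes flow; stroke at Sf2)
β2 |I1  (prefer integral on I1)
β0 |J1  (1-jn J1 has f-setter on 2)
β3 |J2  (J2 needs exactly one e-in)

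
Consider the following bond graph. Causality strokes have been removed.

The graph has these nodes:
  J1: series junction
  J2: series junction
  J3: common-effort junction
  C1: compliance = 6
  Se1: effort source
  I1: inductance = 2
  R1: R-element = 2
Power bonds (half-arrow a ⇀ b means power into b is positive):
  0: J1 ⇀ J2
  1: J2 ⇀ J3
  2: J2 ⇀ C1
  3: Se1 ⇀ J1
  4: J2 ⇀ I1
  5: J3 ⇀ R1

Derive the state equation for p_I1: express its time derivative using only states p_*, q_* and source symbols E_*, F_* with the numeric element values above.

β3 stroke at J1  (Se1 fixes effort; stroke away)
β0 stroke at J2  (J1: last free bond brings flow in)
β2 stroke at J2  (C1 outputs effort q/C1)
β4 stroke at I1  (prefer integral on I1)
β1 stroke at J2  (J2: bond 4 brought flow, rest push out)
β5 stroke at J3  (closing 0-jn rule on J3)

dp_I1/dt = E_Se1 - p_I1 - q_C1/6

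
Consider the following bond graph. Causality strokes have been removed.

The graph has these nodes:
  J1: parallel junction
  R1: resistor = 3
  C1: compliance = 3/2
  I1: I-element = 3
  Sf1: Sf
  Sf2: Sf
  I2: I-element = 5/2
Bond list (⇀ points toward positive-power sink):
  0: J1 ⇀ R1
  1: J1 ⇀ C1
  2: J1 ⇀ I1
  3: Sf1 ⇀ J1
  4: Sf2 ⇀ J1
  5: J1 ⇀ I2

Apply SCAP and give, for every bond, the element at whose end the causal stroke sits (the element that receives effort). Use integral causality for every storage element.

b0 |R1
b1 |J1
b2 |I1
b3 |Sf1
b4 |Sf2
b5 |I2

β3 |Sf1  (Sf1 (Sf) sets flow on bond)
β4 |Sf2  (Sf2 fixes flow; stroke at Sf2)
β1 |J1  (C1 outputs effort q/C1)
β0 |R1  (J1: bond 1 brought effort, rest push out)
β2 |I1  (common-e at J1 fixed by 1)
β5 |I2  (0-jn J1 has e-setter on 1)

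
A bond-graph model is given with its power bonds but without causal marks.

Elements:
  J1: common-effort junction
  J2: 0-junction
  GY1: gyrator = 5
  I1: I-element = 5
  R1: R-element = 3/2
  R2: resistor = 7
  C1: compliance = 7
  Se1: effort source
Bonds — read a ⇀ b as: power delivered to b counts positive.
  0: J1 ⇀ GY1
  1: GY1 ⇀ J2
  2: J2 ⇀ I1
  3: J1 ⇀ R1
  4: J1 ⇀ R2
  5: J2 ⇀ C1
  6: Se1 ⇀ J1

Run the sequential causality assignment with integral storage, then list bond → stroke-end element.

#6 |J1  (source Se1 imposes e)
#0 |GY1  (common-e at J1 fixed by 6)
#3 |R1  (common-e at J1 fixed by 6)
#4 |R2  (common-e at J1 fixed by 6)
#1 |GY1  (GY GY1: same side as bond 0)
#2 |I1  (I1 outputs flow p/I1)
#5 |J2  (closing 0-jn rule on J2)

#0 stroke→GY1
#1 stroke→GY1
#2 stroke→I1
#3 stroke→R1
#4 stroke→R2
#5 stroke→J2
#6 stroke→J1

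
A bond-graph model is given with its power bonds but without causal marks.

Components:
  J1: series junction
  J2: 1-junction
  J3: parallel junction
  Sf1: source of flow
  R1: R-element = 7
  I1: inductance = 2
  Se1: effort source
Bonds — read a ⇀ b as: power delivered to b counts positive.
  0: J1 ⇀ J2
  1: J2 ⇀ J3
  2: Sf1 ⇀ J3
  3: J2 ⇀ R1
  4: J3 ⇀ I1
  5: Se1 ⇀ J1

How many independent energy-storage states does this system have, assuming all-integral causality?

1  (I1 all integral)

b2 →Sf1  (Sf1 (Sf) sets flow on bond)
b5 →J1  (Se1: effort source, stroke at far end)
b0 →J2  (J1 needs exactly one f-in)
b4 →I1  (I1 integral (f out))
b1 →J3  (closing 0-jn rule on J3)
b3 →J2  (J2: bond 1 brought flow, rest push out)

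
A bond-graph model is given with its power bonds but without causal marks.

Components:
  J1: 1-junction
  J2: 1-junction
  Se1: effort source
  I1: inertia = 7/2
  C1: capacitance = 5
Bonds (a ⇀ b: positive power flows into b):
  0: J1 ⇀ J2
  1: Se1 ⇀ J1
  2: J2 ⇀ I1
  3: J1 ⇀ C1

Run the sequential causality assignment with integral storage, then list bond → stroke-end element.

bond 0 →J2
bond 1 →J1
bond 2 →I1
bond 3 →J1

β1 stroke→J1  (Se1 (Se) sets effort on bond)
β2 stroke→I1  (I1: I, integral causality)
β0 stroke→J2  (1-jn J2 has f-setter on 2)
β3 stroke→J1  (J1 flow already set via bond 0)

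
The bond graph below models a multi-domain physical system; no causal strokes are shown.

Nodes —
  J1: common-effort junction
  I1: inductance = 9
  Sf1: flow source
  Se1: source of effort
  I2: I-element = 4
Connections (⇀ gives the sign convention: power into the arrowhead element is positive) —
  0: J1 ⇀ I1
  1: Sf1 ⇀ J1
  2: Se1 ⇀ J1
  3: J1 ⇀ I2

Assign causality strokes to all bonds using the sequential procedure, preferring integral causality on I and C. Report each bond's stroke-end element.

β1 stroke→Sf1  (Sf1 (Sf) sets flow on bond)
β2 stroke→J1  (Se1 fixes effort; stroke away)
β0 stroke→I1  (common-e at J1 fixed by 2)
β3 stroke→I2  (J1 effort already set via bond 2)

#0 stroke→I1
#1 stroke→Sf1
#2 stroke→J1
#3 stroke→I2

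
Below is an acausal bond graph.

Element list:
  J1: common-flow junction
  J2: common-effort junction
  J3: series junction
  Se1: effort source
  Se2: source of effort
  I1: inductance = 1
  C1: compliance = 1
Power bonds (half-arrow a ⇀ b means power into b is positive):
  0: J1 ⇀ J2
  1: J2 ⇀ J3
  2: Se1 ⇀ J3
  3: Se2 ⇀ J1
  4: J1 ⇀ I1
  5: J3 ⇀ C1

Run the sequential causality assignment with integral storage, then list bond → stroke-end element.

bond 2 →J3  (Se1 fixes effort; stroke away)
bond 3 →J1  (Se2: effort source, stroke at far end)
bond 4 →I1  (prefer integral on I1)
bond 0 →J1  (J1 flow already set via bond 4)
bond 1 →J2  (J2 needs exactly one e-in)
bond 5 →J3  (J3 flow already set via bond 1)

b0 stroke at J1
b1 stroke at J2
b2 stroke at J3
b3 stroke at J1
b4 stroke at I1
b5 stroke at J3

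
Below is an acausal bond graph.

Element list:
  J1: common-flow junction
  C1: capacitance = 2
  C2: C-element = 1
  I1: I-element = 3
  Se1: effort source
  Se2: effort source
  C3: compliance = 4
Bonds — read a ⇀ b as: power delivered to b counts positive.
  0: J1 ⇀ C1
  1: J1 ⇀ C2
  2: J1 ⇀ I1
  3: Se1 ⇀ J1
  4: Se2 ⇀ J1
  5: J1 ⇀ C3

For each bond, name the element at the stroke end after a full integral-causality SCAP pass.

bond 0 stroke→J1
bond 1 stroke→J1
bond 2 stroke→I1
bond 3 stroke→J1
bond 4 stroke→J1
bond 5 stroke→J1

#3 stroke→J1  (Se1 fixes effort; stroke away)
#4 stroke→J1  (Se2 fixes effort; stroke away)
#0 stroke→J1  (C1: C, integral causality)
#1 stroke→J1  (prefer integral on C2)
#2 stroke→I1  (I1 outputs flow p/I1)
#5 stroke→J1  (J1 flow already set via bond 2)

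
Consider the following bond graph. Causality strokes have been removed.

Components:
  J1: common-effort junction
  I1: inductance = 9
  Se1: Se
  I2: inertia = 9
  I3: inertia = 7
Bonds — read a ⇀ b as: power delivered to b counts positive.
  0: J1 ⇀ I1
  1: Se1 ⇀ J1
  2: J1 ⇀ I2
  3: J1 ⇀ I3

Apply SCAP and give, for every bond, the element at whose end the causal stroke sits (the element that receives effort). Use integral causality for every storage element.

#0 stroke→I1
#1 stroke→J1
#2 stroke→I2
#3 stroke→I3

b1 |J1  (Se1: effort source, stroke at far end)
b0 |I1  (0-jn J1 has e-setter on 1)
b2 |I2  (0-jn J1 has e-setter on 1)
b3 |I3  (common-e at J1 fixed by 1)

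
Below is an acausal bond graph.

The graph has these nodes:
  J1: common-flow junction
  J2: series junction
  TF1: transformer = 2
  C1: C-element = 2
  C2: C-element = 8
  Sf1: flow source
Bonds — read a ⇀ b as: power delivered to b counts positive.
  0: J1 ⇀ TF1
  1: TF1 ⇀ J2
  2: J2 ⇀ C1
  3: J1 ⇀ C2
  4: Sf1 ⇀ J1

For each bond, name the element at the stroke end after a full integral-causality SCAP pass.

β0 →J1
β1 →TF1
β2 →J2
β3 →J1
β4 →Sf1

bond 4 |Sf1  (source Sf1 imposes f)
bond 0 |J1  (J1: bond 4 brought flow, rest push out)
bond 3 |J1  (common-f at J1 fixed by 4)
bond 1 |TF1  (TF1: transformer flips bond 0)
bond 2 |J2  (J2: bond 1 brought flow, rest push out)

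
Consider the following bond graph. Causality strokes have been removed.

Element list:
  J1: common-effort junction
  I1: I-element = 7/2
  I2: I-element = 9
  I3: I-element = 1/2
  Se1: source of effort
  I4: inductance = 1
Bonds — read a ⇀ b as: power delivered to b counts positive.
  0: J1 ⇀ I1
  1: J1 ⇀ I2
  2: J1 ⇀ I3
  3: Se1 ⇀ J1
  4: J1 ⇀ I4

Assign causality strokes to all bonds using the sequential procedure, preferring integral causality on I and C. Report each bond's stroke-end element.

bond 3 stroke→J1  (source Se1 imposes e)
bond 0 stroke→I1  (common-e at J1 fixed by 3)
bond 1 stroke→I2  (J1 effort already set via bond 3)
bond 2 stroke→I3  (0-jn J1 has e-setter on 3)
bond 4 stroke→I4  (0-jn J1 has e-setter on 3)

#0 →I1
#1 →I2
#2 →I3
#3 →J1
#4 →I4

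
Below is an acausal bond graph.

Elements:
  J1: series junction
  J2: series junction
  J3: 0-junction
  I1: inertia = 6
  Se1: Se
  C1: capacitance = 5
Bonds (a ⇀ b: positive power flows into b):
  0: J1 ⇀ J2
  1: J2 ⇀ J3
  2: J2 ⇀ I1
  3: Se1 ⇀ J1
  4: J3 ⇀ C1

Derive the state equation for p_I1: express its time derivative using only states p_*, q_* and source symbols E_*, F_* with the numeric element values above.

β3 →J1  (source Se1 imposes e)
β0 →J2  (J1: last free bond brings flow in)
β2 →I1  (I1 integral (f out))
β1 →J2  (common-f at J2 fixed by 2)
β4 →J3  (only one effort-in slot at J3)

dp_I1/dt = E_Se1 - q_C1/5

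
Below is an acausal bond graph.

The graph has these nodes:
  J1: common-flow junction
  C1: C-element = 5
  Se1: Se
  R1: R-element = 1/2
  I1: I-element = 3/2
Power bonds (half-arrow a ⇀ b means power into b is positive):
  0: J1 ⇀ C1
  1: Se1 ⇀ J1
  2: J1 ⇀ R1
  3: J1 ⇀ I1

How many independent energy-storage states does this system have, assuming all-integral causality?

2  (C1, I1 all integral)

bond 1 |J1  (Se1: effort source, stroke at far end)
bond 0 |J1  (C1 outputs effort q/C1)
bond 3 |I1  (I1 outputs flow p/I1)
bond 2 |J1  (common-f at J1 fixed by 3)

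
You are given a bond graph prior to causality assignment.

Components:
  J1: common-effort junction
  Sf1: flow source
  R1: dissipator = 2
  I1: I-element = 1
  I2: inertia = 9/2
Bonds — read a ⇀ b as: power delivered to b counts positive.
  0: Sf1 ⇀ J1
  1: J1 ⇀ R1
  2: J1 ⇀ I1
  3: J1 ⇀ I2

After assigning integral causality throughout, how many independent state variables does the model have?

#0 stroke at Sf1  (Sf1: flow source, stroke at near end)
#2 stroke at I1  (I1 integral (f out))
#3 stroke at I2  (I2 outputs flow p/I2)
#1 stroke at J1  (only one effort-in slot at J1)

2  (I1, I2 all integral)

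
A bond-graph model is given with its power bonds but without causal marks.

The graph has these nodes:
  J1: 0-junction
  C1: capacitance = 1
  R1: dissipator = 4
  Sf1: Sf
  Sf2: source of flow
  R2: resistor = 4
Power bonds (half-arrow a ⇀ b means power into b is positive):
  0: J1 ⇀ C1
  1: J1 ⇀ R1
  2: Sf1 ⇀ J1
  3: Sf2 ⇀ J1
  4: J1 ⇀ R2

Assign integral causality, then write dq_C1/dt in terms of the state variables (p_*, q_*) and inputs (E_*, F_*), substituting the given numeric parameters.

bond 2 |Sf1  (Sf1 (Sf) sets flow on bond)
bond 3 |Sf2  (source Sf2 imposes f)
bond 0 |J1  (C1 integral (e out))
bond 1 |R1  (J1: bond 0 brought effort, rest push out)
bond 4 |R2  (J1 effort already set via bond 0)

dq_C1/dt = F_Sf1 + F_Sf2 - q_C1/2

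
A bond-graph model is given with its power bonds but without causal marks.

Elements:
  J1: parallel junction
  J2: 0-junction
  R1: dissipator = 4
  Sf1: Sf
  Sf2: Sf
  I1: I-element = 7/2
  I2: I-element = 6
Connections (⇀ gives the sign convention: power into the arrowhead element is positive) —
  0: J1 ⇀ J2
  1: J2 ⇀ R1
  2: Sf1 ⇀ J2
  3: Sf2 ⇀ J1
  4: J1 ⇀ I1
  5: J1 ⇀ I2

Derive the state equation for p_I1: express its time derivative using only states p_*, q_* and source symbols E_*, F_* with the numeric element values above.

dp_I1/dt = 4*F_Sf1 + 4*F_Sf2 - 8*p_I1/7 - 2*p_I2/3

β2 stroke→Sf1  (Sf1: flow source, stroke at near end)
β3 stroke→Sf2  (source Sf2 imposes f)
β4 stroke→I1  (I1 outputs flow p/I1)
β5 stroke→I2  (prefer integral on I2)
β0 stroke→J1  (J1 needs exactly one e-in)
β1 stroke→J2  (J2: last free bond brings effort in)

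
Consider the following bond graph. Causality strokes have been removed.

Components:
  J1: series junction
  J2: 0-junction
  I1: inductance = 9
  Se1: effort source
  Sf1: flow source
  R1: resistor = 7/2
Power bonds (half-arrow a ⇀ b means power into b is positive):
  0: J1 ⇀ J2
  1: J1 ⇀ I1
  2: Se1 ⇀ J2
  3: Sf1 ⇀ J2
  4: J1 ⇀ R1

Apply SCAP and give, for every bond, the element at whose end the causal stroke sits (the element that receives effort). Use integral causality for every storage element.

#0 stroke→J1
#1 stroke→I1
#2 stroke→J2
#3 stroke→Sf1
#4 stroke→J1

b2 stroke→J2  (Se1 (Se) sets effort on bond)
b3 stroke→Sf1  (Sf1 (Sf) sets flow on bond)
b0 stroke→J1  (J2: bond 2 brought effort, rest push out)
b1 stroke→I1  (I1 integral (f out))
b4 stroke→J1  (J1: bond 1 brought flow, rest push out)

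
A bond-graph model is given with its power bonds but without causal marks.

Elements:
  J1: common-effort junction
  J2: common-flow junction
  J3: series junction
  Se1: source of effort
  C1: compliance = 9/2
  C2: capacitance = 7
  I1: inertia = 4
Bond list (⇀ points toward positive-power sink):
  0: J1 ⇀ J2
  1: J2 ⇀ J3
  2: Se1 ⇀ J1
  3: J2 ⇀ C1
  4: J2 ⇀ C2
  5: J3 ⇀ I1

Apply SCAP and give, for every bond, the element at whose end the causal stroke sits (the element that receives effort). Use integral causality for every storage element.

b0 →J2
b1 →J3
b2 →J1
b3 →J2
b4 →J2
b5 →I1

#2 |J1  (Se1: effort source, stroke at far end)
#0 |J2  (J1 effort already set via bond 2)
#3 |J2  (C1 integral (e out))
#4 |J2  (prefer integral on C2)
#1 |J3  (only one flow-in slot at J2)
#5 |I1  (closing 1-jn rule on J3)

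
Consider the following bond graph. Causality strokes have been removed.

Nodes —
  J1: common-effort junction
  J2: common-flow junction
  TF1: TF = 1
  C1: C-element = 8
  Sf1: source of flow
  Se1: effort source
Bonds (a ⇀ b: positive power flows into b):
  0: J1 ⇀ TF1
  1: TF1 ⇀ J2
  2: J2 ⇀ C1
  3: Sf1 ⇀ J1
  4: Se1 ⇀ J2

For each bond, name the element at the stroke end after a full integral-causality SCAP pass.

b0 |J1
b1 |TF1
b2 |J2
b3 |Sf1
b4 |J2

#3 →Sf1  (Sf1: flow source, stroke at near end)
#4 →J2  (Se1 fixes effort; stroke away)
#0 →J1  (J1 needs exactly one e-in)
#1 →TF1  (TF1: transformer flips bond 0)
#2 →J2  (J2 flow already set via bond 1)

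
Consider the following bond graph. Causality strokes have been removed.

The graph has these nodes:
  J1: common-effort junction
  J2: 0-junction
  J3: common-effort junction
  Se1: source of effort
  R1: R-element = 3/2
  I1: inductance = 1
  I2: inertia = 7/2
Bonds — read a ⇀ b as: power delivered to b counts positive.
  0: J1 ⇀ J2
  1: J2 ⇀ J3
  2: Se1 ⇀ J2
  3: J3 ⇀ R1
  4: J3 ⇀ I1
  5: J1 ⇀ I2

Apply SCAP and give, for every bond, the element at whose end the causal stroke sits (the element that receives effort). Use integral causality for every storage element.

bond 0 |J1
bond 1 |J3
bond 2 |J2
bond 3 |R1
bond 4 |I1
bond 5 |I2

#2 |J2  (source Se1 imposes e)
#0 |J1  (J2 effort already set via bond 2)
#1 |J3  (common-e at J2 fixed by 2)
#3 |R1  (J3: bond 1 brought effort, rest push out)
#4 |I1  (0-jn J3 has e-setter on 1)
#5 |I2  (0-jn J1 has e-setter on 0)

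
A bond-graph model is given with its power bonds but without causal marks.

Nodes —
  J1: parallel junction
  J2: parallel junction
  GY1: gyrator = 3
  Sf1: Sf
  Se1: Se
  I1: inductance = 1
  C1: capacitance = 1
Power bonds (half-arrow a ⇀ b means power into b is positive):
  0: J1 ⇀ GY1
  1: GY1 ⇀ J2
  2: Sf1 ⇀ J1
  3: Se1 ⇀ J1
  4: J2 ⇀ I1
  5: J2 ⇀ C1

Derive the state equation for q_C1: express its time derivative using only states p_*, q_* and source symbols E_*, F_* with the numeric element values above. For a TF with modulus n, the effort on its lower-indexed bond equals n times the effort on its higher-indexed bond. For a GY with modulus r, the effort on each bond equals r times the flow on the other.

bond 2 |Sf1  (Sf1 (Sf) sets flow on bond)
bond 3 |J1  (Se1 (Se) sets effort on bond)
bond 0 |GY1  (J1: bond 3 brought effort, rest push out)
bond 1 |GY1  (GY GY1: same side as bond 0)
bond 4 |I1  (prefer integral on I1)
bond 5 |J2  (J2: last free bond brings effort in)

dq_C1/dt = E_Se1/3 - p_I1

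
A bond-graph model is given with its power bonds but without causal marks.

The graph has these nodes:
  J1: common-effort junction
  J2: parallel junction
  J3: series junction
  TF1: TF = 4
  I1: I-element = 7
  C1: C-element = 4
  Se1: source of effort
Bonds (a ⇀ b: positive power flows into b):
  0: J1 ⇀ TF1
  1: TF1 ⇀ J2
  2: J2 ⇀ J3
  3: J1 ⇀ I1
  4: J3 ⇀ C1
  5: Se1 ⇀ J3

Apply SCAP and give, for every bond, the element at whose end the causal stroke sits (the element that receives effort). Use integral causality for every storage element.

b5 stroke at J3  (Se1 fixes effort; stroke away)
b3 stroke at I1  (prefer integral on I1)
b0 stroke at J1  (J1 needs exactly one e-in)
b1 stroke at TF1  (TF1: transformer flips bond 0)
b2 stroke at J2  (only one effort-in slot at J2)
b4 stroke at J3  (J3: bond 2 brought flow, rest push out)

b0 stroke at J1
b1 stroke at TF1
b2 stroke at J2
b3 stroke at I1
b4 stroke at J3
b5 stroke at J3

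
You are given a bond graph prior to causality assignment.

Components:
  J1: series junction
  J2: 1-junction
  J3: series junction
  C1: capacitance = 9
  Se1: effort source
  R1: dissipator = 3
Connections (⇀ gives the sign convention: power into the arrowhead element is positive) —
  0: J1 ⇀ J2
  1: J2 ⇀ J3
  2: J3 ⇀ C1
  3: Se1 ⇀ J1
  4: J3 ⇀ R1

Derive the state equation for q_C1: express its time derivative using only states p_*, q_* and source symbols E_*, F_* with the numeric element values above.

dq_C1/dt = E_Se1/3 - q_C1/27

b3 |J1  (source Se1 imposes e)
b0 |J2  (only one flow-in slot at J1)
b1 |J3  (J2: last free bond brings flow in)
b2 |J3  (C1 integral (e out))
b4 |R1  (closing 1-jn rule on J3)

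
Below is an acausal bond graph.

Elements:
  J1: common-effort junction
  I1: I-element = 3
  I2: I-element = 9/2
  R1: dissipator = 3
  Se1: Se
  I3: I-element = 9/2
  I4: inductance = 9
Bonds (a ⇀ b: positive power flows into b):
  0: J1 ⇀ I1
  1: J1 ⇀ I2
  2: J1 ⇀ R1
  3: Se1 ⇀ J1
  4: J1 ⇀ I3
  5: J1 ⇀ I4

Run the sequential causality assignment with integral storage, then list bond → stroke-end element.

β0 →I1
β1 →I2
β2 →R1
β3 →J1
β4 →I3
β5 →I4

#3 stroke at J1  (Se1 fixes effort; stroke away)
#0 stroke at I1  (J1: bond 3 brought effort, rest push out)
#1 stroke at I2  (0-jn J1 has e-setter on 3)
#2 stroke at R1  (0-jn J1 has e-setter on 3)
#4 stroke at I3  (J1 effort already set via bond 3)
#5 stroke at I4  (J1: bond 3 brought effort, rest push out)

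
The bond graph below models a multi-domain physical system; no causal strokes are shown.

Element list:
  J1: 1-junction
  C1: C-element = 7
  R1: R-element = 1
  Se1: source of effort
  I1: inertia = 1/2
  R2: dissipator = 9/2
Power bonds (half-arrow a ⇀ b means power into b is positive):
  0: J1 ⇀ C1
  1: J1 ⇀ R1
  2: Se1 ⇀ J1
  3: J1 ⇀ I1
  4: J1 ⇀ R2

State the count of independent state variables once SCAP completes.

2  (C1, I1 all integral)

bond 2 →J1  (Se1 fixes effort; stroke away)
bond 0 →J1  (prefer integral on C1)
bond 3 →I1  (prefer integral on I1)
bond 1 →J1  (J1: bond 3 brought flow, rest push out)
bond 4 →J1  (J1: bond 3 brought flow, rest push out)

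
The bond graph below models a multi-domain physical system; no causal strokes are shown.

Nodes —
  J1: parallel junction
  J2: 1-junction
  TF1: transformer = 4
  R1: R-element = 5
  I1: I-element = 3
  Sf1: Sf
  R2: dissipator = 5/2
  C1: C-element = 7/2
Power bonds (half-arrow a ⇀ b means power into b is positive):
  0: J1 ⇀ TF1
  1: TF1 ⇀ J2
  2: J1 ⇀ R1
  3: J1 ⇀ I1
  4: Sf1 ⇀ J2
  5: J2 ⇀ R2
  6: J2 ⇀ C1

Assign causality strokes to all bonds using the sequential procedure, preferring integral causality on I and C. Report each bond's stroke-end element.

bond 0 →TF1
bond 1 →J2
bond 2 →J1
bond 3 →I1
bond 4 →Sf1
bond 5 →J2
bond 6 →J2

b4 stroke→Sf1  (Sf1 fixes flow; stroke at Sf1)
b1 stroke→J2  (J2: bond 4 brought flow, rest push out)
b5 stroke→J2  (J2: bond 4 brought flow, rest push out)
b6 stroke→J2  (J2 flow already set via bond 4)
b0 stroke→TF1  (TF TF1: opposite of bond 1)
b3 stroke→I1  (I1 integral (f out))
b2 stroke→J1  (J1 needs exactly one e-in)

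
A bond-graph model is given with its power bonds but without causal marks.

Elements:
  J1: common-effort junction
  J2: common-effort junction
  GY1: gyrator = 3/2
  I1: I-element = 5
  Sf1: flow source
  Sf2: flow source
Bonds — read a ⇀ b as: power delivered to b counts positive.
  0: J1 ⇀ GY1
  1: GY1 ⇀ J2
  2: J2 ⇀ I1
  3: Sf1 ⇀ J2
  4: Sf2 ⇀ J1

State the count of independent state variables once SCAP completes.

1  (I1 all integral)

b3 →Sf1  (Sf1 fixes flow; stroke at Sf1)
b4 →Sf2  (Sf2 fixes flow; stroke at Sf2)
b0 →J1  (J1: last free bond brings effort in)
b1 →J2  (GY GY1: same side as bond 0)
b2 →I1  (0-jn J2 has e-setter on 1)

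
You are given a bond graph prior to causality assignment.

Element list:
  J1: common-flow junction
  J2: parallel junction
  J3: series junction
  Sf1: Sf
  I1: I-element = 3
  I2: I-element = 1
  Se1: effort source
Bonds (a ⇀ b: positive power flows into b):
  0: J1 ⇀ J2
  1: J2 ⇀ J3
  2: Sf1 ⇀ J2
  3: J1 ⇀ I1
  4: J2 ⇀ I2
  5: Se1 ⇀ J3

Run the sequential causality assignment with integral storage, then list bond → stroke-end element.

#0 stroke→J1
#1 stroke→J2
#2 stroke→Sf1
#3 stroke→I1
#4 stroke→I2
#5 stroke→J3

β2 →Sf1  (Sf1: flow source, stroke at near end)
β5 →J3  (source Se1 imposes e)
β1 →J2  (J3 needs exactly one f-in)
β0 →J1  (J2 effort already set via bond 1)
β4 →I2  (common-e at J2 fixed by 1)
β3 →I1  (J1 needs exactly one f-in)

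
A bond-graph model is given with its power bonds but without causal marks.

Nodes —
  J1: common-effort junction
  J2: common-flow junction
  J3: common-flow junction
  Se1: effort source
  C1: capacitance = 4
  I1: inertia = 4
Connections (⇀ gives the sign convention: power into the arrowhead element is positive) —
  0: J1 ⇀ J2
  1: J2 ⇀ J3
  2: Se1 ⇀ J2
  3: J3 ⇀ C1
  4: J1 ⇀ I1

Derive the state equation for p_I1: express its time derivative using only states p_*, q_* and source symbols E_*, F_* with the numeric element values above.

dp_I1/dt = -E_Se1 + q_C1/4

bond 2 stroke→J2  (Se1: effort source, stroke at far end)
bond 3 stroke→J3  (prefer integral on C1)
bond 1 stroke→J2  (only one flow-in slot at J3)
bond 0 stroke→J1  (J2: last free bond brings flow in)
bond 4 stroke→I1  (common-e at J1 fixed by 0)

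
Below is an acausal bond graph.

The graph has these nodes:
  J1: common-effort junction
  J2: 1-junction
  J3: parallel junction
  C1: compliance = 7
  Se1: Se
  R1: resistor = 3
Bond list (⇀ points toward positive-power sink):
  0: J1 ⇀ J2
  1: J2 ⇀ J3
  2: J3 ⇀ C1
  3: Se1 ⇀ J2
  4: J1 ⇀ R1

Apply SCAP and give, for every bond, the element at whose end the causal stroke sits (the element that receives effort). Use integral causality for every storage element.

β0 |J1
β1 |J2
β2 |J3
β3 |J2
β4 |R1

β3 stroke at J2  (Se1 fixes effort; stroke away)
β2 stroke at J3  (prefer integral on C1)
β1 stroke at J2  (common-e at J3 fixed by 2)
β0 stroke at J1  (only one flow-in slot at J2)
β4 stroke at R1  (0-jn J1 has e-setter on 0)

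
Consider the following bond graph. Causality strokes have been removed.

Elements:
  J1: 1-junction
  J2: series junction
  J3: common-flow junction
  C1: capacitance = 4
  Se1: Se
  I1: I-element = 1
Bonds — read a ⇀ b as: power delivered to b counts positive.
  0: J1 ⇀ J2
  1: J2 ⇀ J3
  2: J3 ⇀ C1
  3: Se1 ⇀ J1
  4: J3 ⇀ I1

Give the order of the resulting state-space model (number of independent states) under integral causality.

2  (C1, I1 all integral)

b3 stroke at J1  (Se1 (Se) sets effort on bond)
b0 stroke at J2  (J1: last free bond brings flow in)
b1 stroke at J3  (closing 1-jn rule on J2)
b2 stroke at J3  (C1 outputs effort q/C1)
b4 stroke at I1  (J3 needs exactly one f-in)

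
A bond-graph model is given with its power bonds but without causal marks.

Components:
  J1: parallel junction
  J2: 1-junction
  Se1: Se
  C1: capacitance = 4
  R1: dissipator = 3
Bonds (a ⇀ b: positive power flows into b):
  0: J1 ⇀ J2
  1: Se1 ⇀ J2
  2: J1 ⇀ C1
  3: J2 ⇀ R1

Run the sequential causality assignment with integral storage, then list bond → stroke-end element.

β0 →J2
β1 →J2
β2 →J1
β3 →R1

bond 1 stroke at J2  (Se1: effort source, stroke at far end)
bond 2 stroke at J1  (prefer integral on C1)
bond 0 stroke at J2  (common-e at J1 fixed by 2)
bond 3 stroke at R1  (only one flow-in slot at J2)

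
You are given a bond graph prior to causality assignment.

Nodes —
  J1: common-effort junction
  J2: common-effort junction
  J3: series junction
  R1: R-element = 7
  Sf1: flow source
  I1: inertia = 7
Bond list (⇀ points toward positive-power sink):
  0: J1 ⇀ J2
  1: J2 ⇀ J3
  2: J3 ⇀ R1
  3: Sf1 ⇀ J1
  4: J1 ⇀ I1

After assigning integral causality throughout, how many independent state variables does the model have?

#3 stroke at Sf1  (Sf1 (Sf) sets flow on bond)
#4 stroke at I1  (I1 outputs flow p/I1)
#0 stroke at J1  (closing 0-jn rule on J1)
#1 stroke at J2  (J2 needs exactly one e-in)
#2 stroke at J3  (1-jn J3 has f-setter on 1)

1  (I1 all integral)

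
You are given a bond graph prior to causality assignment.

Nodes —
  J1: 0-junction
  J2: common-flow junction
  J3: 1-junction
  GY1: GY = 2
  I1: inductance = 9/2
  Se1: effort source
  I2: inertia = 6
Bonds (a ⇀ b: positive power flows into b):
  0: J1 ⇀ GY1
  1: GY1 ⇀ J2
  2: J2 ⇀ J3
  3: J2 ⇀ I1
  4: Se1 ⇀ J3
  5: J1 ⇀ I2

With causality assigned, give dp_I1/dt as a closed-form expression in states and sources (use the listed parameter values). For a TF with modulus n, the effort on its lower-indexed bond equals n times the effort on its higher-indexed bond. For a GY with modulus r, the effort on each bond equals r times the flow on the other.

dp_I1/dt = E_Se1 - p_I2/3

b4 stroke at J3  (Se1 (Se) sets effort on bond)
b2 stroke at J2  (closing 1-jn rule on J3)
b3 stroke at I1  (prefer integral on I1)
b1 stroke at J2  (common-f at J2 fixed by 3)
b0 stroke at J1  (GY GY1: same side as bond 1)
b5 stroke at I2  (J1: bond 0 brought effort, rest push out)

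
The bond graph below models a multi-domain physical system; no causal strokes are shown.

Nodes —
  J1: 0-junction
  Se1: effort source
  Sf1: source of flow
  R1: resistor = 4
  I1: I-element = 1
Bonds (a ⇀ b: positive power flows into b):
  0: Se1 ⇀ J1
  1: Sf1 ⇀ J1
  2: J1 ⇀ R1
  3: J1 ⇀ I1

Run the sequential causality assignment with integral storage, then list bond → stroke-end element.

bond 0 →J1
bond 1 →Sf1
bond 2 →R1
bond 3 →I1

bond 0 |J1  (Se1 fixes effort; stroke away)
bond 1 |Sf1  (source Sf1 imposes f)
bond 2 |R1  (0-jn J1 has e-setter on 0)
bond 3 |I1  (common-e at J1 fixed by 0)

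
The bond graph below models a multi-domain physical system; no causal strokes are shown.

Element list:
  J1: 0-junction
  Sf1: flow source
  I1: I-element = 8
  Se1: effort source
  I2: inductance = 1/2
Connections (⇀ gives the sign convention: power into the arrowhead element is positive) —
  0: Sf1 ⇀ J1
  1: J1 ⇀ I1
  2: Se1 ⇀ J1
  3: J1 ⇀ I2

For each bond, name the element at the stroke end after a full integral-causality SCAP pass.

bond 0 →Sf1
bond 1 →I1
bond 2 →J1
bond 3 →I2

#0 stroke→Sf1  (source Sf1 imposes f)
#2 stroke→J1  (Se1: effort source, stroke at far end)
#1 stroke→I1  (0-jn J1 has e-setter on 2)
#3 stroke→I2  (0-jn J1 has e-setter on 2)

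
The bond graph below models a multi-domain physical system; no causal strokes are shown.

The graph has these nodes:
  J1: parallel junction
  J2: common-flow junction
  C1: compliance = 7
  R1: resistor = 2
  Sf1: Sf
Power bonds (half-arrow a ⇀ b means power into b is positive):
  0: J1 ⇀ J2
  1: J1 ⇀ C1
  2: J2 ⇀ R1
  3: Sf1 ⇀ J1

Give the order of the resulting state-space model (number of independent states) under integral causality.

1  (C1 all integral)

#3 →Sf1  (Sf1: flow source, stroke at near end)
#1 →J1  (prefer integral on C1)
#0 →J2  (J1 effort already set via bond 1)
#2 →R1  (J2: last free bond brings flow in)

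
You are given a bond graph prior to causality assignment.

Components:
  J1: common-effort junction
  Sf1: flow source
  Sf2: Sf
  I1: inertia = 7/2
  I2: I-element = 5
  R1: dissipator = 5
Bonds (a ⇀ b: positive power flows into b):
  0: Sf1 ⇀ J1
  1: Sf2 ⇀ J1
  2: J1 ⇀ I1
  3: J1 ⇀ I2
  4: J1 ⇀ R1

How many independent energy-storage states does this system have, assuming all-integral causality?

2  (I1, I2 all integral)

bond 0 →Sf1  (Sf1 (Sf) sets flow on bond)
bond 1 →Sf2  (source Sf2 imposes f)
bond 2 →I1  (I1 outputs flow p/I1)
bond 3 →I2  (prefer integral on I2)
bond 4 →J1  (J1 needs exactly one e-in)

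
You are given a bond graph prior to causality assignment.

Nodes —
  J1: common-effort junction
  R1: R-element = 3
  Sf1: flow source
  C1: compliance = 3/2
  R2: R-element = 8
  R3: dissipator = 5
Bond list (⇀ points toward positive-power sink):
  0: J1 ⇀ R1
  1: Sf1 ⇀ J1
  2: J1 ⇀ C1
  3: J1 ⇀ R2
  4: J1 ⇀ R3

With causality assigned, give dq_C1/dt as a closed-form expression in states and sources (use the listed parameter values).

b1 →Sf1  (Sf1 (Sf) sets flow on bond)
b2 →J1  (C1: C, integral causality)
b0 →R1  (J1 effort already set via bond 2)
b3 →R2  (0-jn J1 has e-setter on 2)
b4 →R3  (common-e at J1 fixed by 2)

dq_C1/dt = F_Sf1 - 79*q_C1/180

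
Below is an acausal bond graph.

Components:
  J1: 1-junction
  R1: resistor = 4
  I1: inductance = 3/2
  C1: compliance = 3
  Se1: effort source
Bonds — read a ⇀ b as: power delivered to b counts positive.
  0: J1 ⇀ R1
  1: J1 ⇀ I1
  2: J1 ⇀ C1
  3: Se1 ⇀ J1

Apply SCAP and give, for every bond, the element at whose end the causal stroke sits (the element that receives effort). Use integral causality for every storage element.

#0 |J1
#1 |I1
#2 |J1
#3 |J1

bond 3 stroke at J1  (Se1: effort source, stroke at far end)
bond 1 stroke at I1  (prefer integral on I1)
bond 0 stroke at J1  (1-jn J1 has f-setter on 1)
bond 2 stroke at J1  (J1: bond 1 brought flow, rest push out)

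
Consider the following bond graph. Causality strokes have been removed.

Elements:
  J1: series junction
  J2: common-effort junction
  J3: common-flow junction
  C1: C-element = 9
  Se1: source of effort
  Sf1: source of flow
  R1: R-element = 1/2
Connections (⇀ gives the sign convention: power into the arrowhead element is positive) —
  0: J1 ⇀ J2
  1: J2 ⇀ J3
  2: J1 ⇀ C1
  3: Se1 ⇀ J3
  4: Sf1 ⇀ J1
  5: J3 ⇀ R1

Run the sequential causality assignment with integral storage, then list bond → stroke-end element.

bond 3 →J3  (source Se1 imposes e)
bond 4 →Sf1  (Sf1: flow source, stroke at near end)
bond 0 →J1  (common-f at J1 fixed by 4)
bond 2 →J1  (common-f at J1 fixed by 4)
bond 1 →J2  (J2 needs exactly one e-in)
bond 5 →J3  (J3: bond 1 brought flow, rest push out)

#0 stroke at J1
#1 stroke at J2
#2 stroke at J1
#3 stroke at J3
#4 stroke at Sf1
#5 stroke at J3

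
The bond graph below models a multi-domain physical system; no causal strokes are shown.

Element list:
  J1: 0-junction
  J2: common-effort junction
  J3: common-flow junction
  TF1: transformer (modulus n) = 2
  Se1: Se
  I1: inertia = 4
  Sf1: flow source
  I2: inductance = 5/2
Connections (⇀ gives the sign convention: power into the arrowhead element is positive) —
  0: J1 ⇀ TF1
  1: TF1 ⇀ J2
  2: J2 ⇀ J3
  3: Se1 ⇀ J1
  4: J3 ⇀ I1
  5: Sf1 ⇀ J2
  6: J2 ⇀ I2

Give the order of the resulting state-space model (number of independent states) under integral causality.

β3 →J1  (Se1 fixes effort; stroke away)
β5 →Sf1  (Sf1 (Sf) sets flow on bond)
β0 →TF1  (J1 effort already set via bond 3)
β1 →J2  (TF TF1: opposite of bond 0)
β2 →J3  (J2: bond 1 brought effort, rest push out)
β6 →I2  (common-e at J2 fixed by 1)
β4 →I1  (closing 1-jn rule on J3)

2  (I1, I2 all integral)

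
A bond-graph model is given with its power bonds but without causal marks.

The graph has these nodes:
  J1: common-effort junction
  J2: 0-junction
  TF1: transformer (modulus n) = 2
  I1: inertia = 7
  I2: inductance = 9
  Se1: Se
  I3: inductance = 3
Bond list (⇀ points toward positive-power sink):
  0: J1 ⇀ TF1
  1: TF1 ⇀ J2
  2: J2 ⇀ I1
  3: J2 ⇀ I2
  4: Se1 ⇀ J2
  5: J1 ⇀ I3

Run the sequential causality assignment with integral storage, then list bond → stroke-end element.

β0 →J1
β1 →TF1
β2 →I1
β3 →I2
β4 →J2
β5 →I3

b4 stroke at J2  (Se1: effort source, stroke at far end)
b1 stroke at TF1  (0-jn J2 has e-setter on 4)
b2 stroke at I1  (0-jn J2 has e-setter on 4)
b3 stroke at I2  (J2: bond 4 brought effort, rest push out)
b0 stroke at J1  (TF1: transformer flips bond 1)
b5 stroke at I3  (0-jn J1 has e-setter on 0)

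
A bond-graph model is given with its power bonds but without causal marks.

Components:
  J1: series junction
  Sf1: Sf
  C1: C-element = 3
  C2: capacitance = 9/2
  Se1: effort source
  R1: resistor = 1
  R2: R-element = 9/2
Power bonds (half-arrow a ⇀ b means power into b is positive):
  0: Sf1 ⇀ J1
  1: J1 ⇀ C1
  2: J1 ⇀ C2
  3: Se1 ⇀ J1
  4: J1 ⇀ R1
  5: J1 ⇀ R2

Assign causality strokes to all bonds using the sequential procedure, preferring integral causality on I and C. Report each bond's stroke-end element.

bond 0 stroke→Sf1
bond 1 stroke→J1
bond 2 stroke→J1
bond 3 stroke→J1
bond 4 stroke→J1
bond 5 stroke→J1

b0 stroke at Sf1  (Sf1: flow source, stroke at near end)
b3 stroke at J1  (Se1: effort source, stroke at far end)
b1 stroke at J1  (J1 flow already set via bond 0)
b2 stroke at J1  (J1: bond 0 brought flow, rest push out)
b4 stroke at J1  (J1 flow already set via bond 0)
b5 stroke at J1  (common-f at J1 fixed by 0)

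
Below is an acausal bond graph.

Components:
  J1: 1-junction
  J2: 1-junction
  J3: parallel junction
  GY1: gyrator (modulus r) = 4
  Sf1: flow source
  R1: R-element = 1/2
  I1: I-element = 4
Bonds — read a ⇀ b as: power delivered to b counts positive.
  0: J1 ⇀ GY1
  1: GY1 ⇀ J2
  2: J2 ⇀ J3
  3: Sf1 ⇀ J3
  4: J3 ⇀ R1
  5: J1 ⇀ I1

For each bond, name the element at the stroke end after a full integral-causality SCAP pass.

#0 stroke→J1
#1 stroke→J2
#2 stroke→J3
#3 stroke→Sf1
#4 stroke→R1
#5 stroke→I1

#3 →Sf1  (Sf1 (Sf) sets flow on bond)
#5 →I1  (prefer integral on I1)
#0 →J1  (1-jn J1 has f-setter on 5)
#1 →J2  (through GY1, causality inverts; strokes same side of GY1)
#2 →J3  (J2 needs exactly one f-in)
#4 →R1  (0-jn J3 has e-setter on 2)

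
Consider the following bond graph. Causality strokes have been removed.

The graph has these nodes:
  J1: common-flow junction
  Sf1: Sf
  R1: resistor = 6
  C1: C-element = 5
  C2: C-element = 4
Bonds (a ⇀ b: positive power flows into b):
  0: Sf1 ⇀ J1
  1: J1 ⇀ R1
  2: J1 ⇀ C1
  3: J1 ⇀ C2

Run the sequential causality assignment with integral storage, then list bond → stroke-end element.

#0 stroke at Sf1  (Sf1: flow source, stroke at near end)
#1 stroke at J1  (common-f at J1 fixed by 0)
#2 stroke at J1  (common-f at J1 fixed by 0)
#3 stroke at J1  (common-f at J1 fixed by 0)

β0 |Sf1
β1 |J1
β2 |J1
β3 |J1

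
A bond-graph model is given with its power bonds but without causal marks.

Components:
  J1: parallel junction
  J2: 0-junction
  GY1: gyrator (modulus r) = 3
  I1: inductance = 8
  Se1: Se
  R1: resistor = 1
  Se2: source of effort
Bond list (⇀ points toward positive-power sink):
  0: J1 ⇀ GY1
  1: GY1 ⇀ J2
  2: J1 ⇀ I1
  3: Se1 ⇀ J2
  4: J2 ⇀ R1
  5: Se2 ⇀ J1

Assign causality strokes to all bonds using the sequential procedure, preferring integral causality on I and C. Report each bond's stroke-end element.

#3 |J2  (Se1 (Se) sets effort on bond)
#5 |J1  (Se2 fixes effort; stroke away)
#0 |GY1  (J1 effort already set via bond 5)
#2 |I1  (0-jn J1 has e-setter on 5)
#1 |GY1  (0-jn J2 has e-setter on 3)
#4 |R1  (0-jn J2 has e-setter on 3)

β0 stroke at GY1
β1 stroke at GY1
β2 stroke at I1
β3 stroke at J2
β4 stroke at R1
β5 stroke at J1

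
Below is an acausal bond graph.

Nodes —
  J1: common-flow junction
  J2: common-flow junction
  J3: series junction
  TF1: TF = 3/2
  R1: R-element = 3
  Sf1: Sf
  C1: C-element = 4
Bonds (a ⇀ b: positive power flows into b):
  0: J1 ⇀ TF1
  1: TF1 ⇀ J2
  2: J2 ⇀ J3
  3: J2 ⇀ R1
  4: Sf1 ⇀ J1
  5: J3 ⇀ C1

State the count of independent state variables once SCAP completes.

bond 4 →Sf1  (source Sf1 imposes f)
bond 0 →J1  (1-jn J1 has f-setter on 4)
bond 1 →TF1  (TF1 one-in-one-out from 0)
bond 2 →J2  (1-jn J2 has f-setter on 1)
bond 3 →J2  (J2: bond 1 brought flow, rest push out)
bond 5 →J3  (common-f at J3 fixed by 2)

1  (C1 all integral)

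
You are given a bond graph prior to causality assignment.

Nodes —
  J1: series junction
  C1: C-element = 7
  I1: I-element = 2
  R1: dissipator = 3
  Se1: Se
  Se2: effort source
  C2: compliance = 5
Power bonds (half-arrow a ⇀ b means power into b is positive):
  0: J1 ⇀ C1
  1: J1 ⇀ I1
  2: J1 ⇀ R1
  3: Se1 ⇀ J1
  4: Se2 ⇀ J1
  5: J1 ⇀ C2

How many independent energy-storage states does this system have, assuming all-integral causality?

#3 stroke→J1  (Se1: effort source, stroke at far end)
#4 stroke→J1  (Se2 fixes effort; stroke away)
#0 stroke→J1  (prefer integral on C1)
#1 stroke→I1  (I1 integral (f out))
#2 stroke→J1  (1-jn J1 has f-setter on 1)
#5 stroke→J1  (1-jn J1 has f-setter on 1)

3  (C1, C2, I1 all integral)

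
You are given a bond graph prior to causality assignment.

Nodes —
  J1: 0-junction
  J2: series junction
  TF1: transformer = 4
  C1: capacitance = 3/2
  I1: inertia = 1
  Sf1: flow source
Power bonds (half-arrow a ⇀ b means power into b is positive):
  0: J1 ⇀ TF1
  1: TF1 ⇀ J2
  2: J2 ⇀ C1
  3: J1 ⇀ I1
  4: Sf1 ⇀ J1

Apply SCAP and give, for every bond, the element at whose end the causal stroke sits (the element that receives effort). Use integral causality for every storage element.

#0 →J1
#1 →TF1
#2 →J2
#3 →I1
#4 →Sf1

b4 stroke at Sf1  (source Sf1 imposes f)
b2 stroke at J2  (C1: C, integral causality)
b1 stroke at TF1  (only one flow-in slot at J2)
b0 stroke at J1  (through TF1, causality passes straight; one stroke at TF1)
b3 stroke at I1  (0-jn J1 has e-setter on 0)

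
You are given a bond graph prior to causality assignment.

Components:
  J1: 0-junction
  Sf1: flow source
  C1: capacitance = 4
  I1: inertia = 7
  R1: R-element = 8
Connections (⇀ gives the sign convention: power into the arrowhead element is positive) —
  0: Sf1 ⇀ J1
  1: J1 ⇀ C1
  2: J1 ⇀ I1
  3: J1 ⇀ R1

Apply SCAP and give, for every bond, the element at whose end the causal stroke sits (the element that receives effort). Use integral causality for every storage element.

bond 0 |Sf1  (Sf1 fixes flow; stroke at Sf1)
bond 1 |J1  (C1 integral (e out))
bond 2 |I1  (J1: bond 1 brought effort, rest push out)
bond 3 |R1  (J1: bond 1 brought effort, rest push out)

bond 0 stroke→Sf1
bond 1 stroke→J1
bond 2 stroke→I1
bond 3 stroke→R1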